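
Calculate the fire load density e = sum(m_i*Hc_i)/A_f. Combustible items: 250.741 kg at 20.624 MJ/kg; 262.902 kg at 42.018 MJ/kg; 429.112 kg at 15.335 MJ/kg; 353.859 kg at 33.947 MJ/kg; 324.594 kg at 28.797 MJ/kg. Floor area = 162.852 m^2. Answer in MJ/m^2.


Total energy = 250.741*20.624 + 262.902*42.018 + 429.112*15.335 + 353.859*33.947 + 324.594*28.797
= 5171.282 + 11046.62 + 6580.433 + 12012.45 + 9347.333
= 44158.12 MJ
e = 44158.12 / 162.852 = 271.15 MJ/m^2

271.15 MJ/m^2


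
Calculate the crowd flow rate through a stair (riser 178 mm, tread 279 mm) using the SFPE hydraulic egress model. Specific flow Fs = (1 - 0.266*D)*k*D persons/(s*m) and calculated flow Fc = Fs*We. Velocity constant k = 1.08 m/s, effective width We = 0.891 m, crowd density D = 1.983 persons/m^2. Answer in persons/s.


1 - 0.266*D = 1 - 0.266*1.983 = 0.47252
Fs = 0.47252 * 1.08 * 1.983 = 1.0120 persons/(s*m)
Fc = 1.0120 * 0.891 = 0.90167 persons/s

0.90167 persons/s


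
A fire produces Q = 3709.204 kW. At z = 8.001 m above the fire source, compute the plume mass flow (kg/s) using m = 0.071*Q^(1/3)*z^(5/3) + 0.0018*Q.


Q^(1/3) = 15.480
z^(5/3) = 32.007
First term = 0.071 * 15.480 * 32.007 = 35.177
Second term = 0.0018 * 3709.204 = 6.6766
m = 41.854 kg/s

41.854 kg/s


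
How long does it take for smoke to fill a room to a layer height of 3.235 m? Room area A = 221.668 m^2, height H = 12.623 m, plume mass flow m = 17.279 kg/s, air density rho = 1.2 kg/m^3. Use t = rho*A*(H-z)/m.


H - z = 9.388 m
t = 1.2 * 221.668 * 9.388 / 17.279 = 144.52 s

144.52 s


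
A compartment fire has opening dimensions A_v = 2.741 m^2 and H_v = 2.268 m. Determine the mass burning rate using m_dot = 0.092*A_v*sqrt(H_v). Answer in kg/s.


sqrt(H_v) = 1.5060
m_dot = 0.092 * 2.741 * 1.5060 = 0.37977 kg/s

0.37977 kg/s


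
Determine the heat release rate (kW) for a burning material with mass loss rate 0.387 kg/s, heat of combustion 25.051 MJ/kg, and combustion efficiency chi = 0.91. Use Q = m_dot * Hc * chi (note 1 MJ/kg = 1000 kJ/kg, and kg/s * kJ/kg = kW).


Hc = 25.051 MJ/kg = 25.051 * 1000 kJ/kg = 25051 kJ/kg
Q = 0.387 kg/s * 25051 kJ/kg * 0.91 = 8822.2 kW

8822.2 kW


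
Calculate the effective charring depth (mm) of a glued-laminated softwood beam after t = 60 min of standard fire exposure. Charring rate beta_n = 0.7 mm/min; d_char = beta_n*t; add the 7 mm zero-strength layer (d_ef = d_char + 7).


d_char = 0.7 * 60 = 42 mm
d_ef = 42 + 1.0*7 = 49 mm

49 mm


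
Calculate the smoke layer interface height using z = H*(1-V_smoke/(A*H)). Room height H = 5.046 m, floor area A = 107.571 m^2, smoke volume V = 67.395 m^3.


V/(A*H) = 0.12416
1 - 0.12416 = 0.87584
z = 5.046 * 0.87584 = 4.4195 m

4.4195 m


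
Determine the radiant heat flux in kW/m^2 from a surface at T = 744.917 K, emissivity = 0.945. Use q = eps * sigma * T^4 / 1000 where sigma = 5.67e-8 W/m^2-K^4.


T^4 = 3.0792e+11
q = 0.945 * 5.67e-8 * 3.0792e+11 / 1000 = 16.499 kW/m^2

16.499 kW/m^2


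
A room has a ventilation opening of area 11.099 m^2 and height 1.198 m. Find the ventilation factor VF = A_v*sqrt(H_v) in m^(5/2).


sqrt(H_v) = 1.0945
VF = 11.099 * 1.0945 = 12.148 m^(5/2)

12.148 m^(5/2)


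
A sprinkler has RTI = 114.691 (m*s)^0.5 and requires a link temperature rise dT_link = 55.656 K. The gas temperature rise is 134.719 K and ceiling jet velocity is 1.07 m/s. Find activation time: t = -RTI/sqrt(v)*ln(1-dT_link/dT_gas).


dT_link/dT_gas = 0.41313
ln(1 - 0.41313) = -0.53295
t = -114.691 / sqrt(1.07) * -0.53295 = 59.091 s

59.091 s


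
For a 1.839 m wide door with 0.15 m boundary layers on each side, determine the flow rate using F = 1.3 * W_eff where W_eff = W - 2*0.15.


W_eff = 1.839 - 0.30 = 1.539 m
F = 1.3 * 1.539 = 2.0007 persons/s

2.0007 persons/s


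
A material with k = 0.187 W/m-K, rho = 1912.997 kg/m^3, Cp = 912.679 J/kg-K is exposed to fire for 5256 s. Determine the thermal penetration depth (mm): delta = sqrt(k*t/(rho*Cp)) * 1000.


alpha = 0.187 / (1912.997 * 912.679) = 1.0710e-07 m^2/s
alpha * t = 0.00056294
delta = sqrt(0.00056294) * 1000 = 23.726 mm

23.726 mm


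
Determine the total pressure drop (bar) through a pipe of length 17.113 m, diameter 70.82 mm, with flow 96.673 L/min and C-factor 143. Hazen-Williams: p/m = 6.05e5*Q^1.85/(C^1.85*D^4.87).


Q^1.85 = 4707.8
C^1.85 = 9713.4
D^4.87 = 1.0239e+09
p/m = 0.00028638 bar/m
p_total = 0.00028638 * 17.113 = 0.0049008 bar

0.0049008 bar


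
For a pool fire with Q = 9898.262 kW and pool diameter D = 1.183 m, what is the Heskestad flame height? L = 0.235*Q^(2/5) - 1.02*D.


Q^(2/5) = 39.648
0.235 * Q^(2/5) = 9.3173
1.02 * D = 1.2067
L = 8.1107 m

8.1107 m


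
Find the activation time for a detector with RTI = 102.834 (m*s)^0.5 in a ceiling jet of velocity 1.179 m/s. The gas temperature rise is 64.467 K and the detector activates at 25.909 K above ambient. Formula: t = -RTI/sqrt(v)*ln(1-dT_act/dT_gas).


dT_act/dT_gas = 0.40190
ln(1 - 0.40190) = -0.51399
t = -102.834 / sqrt(1.179) * -0.51399 = 48.678 s

48.678 s


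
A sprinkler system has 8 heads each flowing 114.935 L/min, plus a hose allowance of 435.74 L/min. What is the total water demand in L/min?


Sprinkler demand = 8 * 114.935 = 919.48 L/min
Total = 919.48 + 435.74 = 1355.22 L/min

1355.22 L/min


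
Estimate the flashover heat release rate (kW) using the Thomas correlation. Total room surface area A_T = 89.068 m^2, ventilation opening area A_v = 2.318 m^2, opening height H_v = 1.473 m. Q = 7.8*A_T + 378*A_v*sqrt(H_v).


7.8*A_T = 694.73
sqrt(H_v) = 1.2137
378*A_v*sqrt(H_v) = 1063.4
Q = 694.73 + 1063.4 = 1758.2 kW

1758.2 kW


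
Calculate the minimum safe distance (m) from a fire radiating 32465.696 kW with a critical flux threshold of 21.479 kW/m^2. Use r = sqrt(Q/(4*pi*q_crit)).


4*pi*q_crit = 269.91
Q/(4*pi*q_crit) = 120.28
r = sqrt(120.28) = 10.967 m

10.967 m


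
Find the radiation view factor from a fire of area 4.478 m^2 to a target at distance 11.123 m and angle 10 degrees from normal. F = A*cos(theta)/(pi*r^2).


cos(10 deg) = 0.98481
pi*r^2 = 388.68
F = 4.478 * 0.98481 / 388.68 = 0.011346

0.011346


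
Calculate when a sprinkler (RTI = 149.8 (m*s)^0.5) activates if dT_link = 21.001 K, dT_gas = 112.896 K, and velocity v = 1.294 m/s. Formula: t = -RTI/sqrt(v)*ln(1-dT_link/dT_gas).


dT_link/dT_gas = 0.18602
ln(1 - 0.18602) = -0.20582
t = -149.8 / sqrt(1.294) * -0.20582 = 27.104 s

27.104 s


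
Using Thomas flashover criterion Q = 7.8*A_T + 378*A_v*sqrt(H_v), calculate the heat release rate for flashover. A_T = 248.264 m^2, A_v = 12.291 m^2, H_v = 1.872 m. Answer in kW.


7.8*A_T = 1936.5
sqrt(H_v) = 1.3682
378*A_v*sqrt(H_v) = 6356.7
Q = 1936.5 + 6356.7 = 8293.2 kW

8293.2 kW


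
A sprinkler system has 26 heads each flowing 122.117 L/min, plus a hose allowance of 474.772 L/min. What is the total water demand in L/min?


Sprinkler demand = 26 * 122.117 = 3175.042 L/min
Total = 3175.042 + 474.772 = 3649.814 L/min

3649.814 L/min


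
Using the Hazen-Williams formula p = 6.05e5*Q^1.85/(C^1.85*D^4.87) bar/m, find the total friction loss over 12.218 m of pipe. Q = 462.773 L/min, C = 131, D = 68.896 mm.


Q^1.85 = 85296
C^1.85 = 8259.5
D^4.87 = 8.9537e+08
p/m = 0.0069780 bar/m
p_total = 0.0069780 * 12.218 = 0.085257 bar

0.085257 bar


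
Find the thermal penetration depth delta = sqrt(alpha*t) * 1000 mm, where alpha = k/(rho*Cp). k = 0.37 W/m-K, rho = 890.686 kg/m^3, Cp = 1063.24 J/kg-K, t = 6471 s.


alpha = 0.37 / (890.686 * 1063.24) = 3.9070e-07 m^2/s
alpha * t = 0.0025282
delta = sqrt(0.0025282) * 1000 = 50.282 mm

50.282 mm


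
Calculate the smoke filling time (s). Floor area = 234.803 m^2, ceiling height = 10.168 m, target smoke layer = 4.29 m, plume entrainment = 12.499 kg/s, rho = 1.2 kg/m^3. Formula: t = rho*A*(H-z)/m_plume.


H - z = 5.878 m
t = 1.2 * 234.803 * 5.878 / 12.499 = 132.51 s

132.51 s


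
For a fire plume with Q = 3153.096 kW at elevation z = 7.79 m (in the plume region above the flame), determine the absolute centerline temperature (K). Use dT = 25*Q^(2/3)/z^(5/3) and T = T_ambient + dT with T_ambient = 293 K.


Q^(2/3) = 215.03
z^(5/3) = 30.612
dT = 25 * 215.03 / 30.612 = 175.60 K
T = 293 + 175.60 = 468.60 K

468.60 K


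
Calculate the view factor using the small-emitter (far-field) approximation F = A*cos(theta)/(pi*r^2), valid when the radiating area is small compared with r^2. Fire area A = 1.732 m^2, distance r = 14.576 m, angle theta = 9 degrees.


cos(9 deg) = 0.98769
pi*r^2 = 667.46
F = 1.732 * 0.98769 / 667.46 = 0.0025630

0.0025630


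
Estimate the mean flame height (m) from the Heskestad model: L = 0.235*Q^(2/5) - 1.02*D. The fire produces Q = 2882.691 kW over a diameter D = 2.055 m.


Q^(2/5) = 24.206
0.235 * Q^(2/5) = 5.6884
1.02 * D = 2.0961
L = 3.5923 m

3.5923 m


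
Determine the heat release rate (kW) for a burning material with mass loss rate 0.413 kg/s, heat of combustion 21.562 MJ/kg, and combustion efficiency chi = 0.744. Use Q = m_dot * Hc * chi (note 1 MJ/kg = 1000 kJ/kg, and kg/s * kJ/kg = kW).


Hc = 21.562 MJ/kg = 21.562 * 1000 kJ/kg = 21562 kJ/kg
Q = 0.413 kg/s * 21562 kJ/kg * 0.744 = 6625.4 kW

6625.4 kW


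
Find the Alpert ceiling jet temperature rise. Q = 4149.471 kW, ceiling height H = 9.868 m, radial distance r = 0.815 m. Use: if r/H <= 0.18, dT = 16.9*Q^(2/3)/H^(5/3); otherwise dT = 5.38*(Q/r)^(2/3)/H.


r/H = 0.815 / 9.868 = 0.082590
r/H <= 0.18, so dT = 16.9*Q^(2/3)/H^(5/3)
Q^(2/3) = 258.22
H^(5/3) = 45.399
dT = 16.9 * 258.22 / 45.399 = 96.124 K

96.124 K


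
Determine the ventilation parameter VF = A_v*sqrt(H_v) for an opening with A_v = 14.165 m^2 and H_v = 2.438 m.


sqrt(H_v) = 1.5614
VF = 14.165 * 1.5614 = 22.117 m^(5/2)

22.117 m^(5/2)


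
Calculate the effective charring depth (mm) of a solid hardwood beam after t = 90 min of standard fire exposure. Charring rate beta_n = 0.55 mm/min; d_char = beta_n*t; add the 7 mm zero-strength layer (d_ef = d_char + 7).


d_char = 0.55 * 90 = 49.5 mm
d_ef = 49.5 + 1.0*7 = 56.5 mm

56.5 mm


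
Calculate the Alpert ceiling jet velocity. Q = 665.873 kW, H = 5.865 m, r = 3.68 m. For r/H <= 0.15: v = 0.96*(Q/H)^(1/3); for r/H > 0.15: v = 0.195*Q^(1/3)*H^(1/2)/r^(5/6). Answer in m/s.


r/H = 3.68 / 5.865 = 0.62745
r/H > 0.15, so v = 0.195*Q^(1/3)*H^(1/2)/r^(5/6)
Q^(1/3) = 8.7323
H^(1/2) = 2.4218
r^(5/6) = 2.9617
v = 0.195 * 8.7323 * 2.4218 / 2.9617 = 1.3924 m/s

1.3924 m/s


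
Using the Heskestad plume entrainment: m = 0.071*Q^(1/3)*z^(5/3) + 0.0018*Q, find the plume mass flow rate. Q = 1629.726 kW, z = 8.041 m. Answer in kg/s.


Q^(1/3) = 11.768
z^(5/3) = 32.274
First term = 0.071 * 11.768 * 32.274 = 26.966
Second term = 0.0018 * 1629.726 = 2.9335
m = 29.899 kg/s

29.899 kg/s


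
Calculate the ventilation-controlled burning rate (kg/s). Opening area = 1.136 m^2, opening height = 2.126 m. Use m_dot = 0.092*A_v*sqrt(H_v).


sqrt(H_v) = 1.4581
m_dot = 0.092 * 1.136 * 1.4581 = 0.15239 kg/s

0.15239 kg/s


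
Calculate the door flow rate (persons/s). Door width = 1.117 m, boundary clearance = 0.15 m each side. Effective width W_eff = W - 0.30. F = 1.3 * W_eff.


W_eff = 1.117 - 0.30 = 0.817 m
F = 1.3 * 0.817 = 1.0621 persons/s

1.0621 persons/s


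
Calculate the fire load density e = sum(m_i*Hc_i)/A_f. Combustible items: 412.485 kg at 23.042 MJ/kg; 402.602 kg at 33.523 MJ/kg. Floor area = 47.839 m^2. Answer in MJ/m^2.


Total energy = 412.485*23.042 + 402.602*33.523
= 9504.479 + 13496.43
= 23000.91 MJ
e = 23000.91 / 47.839 = 480.80 MJ/m^2

480.80 MJ/m^2


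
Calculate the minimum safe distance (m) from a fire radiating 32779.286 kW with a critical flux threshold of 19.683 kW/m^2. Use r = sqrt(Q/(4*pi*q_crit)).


4*pi*q_crit = 247.34
Q/(4*pi*q_crit) = 132.53
r = sqrt(132.53) = 11.512 m

11.512 m


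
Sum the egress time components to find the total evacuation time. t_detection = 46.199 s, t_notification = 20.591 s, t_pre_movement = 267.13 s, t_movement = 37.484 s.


Total = 46.199 + 20.591 + 267.13 + 37.484 = 371.404 s

371.404 s


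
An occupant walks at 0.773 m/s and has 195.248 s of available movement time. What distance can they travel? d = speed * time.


d = 0.773 * 195.248 = 150.93 m

150.93 m


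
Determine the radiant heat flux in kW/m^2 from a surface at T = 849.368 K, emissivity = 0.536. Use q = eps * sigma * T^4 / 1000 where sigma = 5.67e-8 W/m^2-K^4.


T^4 = 5.2046e+11
q = 0.536 * 5.67e-8 * 5.2046e+11 / 1000 = 15.817 kW/m^2

15.817 kW/m^2


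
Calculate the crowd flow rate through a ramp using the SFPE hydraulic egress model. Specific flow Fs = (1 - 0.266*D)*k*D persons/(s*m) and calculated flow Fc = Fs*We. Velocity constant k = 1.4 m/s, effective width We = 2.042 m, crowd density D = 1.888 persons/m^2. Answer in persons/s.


1 - 0.266*D = 1 - 0.266*1.888 = 0.49779
Fs = 0.49779 * 1.4 * 1.888 = 1.3158 persons/(s*m)
Fc = 1.3158 * 2.042 = 2.6868 persons/s

2.6868 persons/s


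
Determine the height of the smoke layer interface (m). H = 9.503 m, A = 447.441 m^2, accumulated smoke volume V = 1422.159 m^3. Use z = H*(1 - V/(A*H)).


V/(A*H) = 0.33447
1 - 0.33447 = 0.66553
z = 9.503 * 0.66553 = 6.3246 m

6.3246 m


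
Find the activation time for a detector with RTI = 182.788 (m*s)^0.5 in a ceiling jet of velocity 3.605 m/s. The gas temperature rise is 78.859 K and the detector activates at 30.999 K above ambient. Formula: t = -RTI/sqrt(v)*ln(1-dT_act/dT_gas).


dT_act/dT_gas = 0.39309
ln(1 - 0.39309) = -0.49938
t = -182.788 / sqrt(3.605) * -0.49938 = 48.076 s

48.076 s


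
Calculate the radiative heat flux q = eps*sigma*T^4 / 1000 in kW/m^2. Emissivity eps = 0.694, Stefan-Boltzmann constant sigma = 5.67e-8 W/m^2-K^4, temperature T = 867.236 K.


T^4 = 5.6565e+11
q = 0.694 * 5.67e-8 * 5.6565e+11 / 1000 = 22.258 kW/m^2

22.258 kW/m^2


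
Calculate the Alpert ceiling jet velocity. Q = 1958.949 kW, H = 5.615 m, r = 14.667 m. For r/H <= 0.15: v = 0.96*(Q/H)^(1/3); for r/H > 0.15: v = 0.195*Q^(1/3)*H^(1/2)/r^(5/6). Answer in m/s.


r/H = 14.667 / 5.615 = 2.6121
r/H > 0.15, so v = 0.195*Q^(1/3)*H^(1/2)/r^(5/6)
Q^(1/3) = 12.512
H^(1/2) = 2.3696
r^(5/6) = 9.3746
v = 0.195 * 12.512 * 2.3696 / 9.3746 = 0.61674 m/s

0.61674 m/s


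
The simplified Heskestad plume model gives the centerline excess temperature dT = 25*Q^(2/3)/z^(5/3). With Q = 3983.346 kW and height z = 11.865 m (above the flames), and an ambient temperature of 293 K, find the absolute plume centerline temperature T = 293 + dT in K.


Q^(2/3) = 251.28
z^(5/3) = 61.723
dT = 25 * 251.28 / 61.723 = 101.78 K
T = 293 + 101.78 = 394.78 K

394.78 K


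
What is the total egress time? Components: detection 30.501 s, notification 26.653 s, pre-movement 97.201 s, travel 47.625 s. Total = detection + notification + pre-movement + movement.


Total = 30.501 + 26.653 + 97.201 + 47.625 = 201.98 s

201.98 s


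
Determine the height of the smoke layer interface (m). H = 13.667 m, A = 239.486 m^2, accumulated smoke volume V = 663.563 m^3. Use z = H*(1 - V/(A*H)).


V/(A*H) = 0.20274
1 - 0.20274 = 0.79726
z = 13.667 * 0.79726 = 10.896 m

10.896 m


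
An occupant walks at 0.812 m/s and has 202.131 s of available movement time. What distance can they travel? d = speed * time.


d = 0.812 * 202.131 = 164.13 m

164.13 m


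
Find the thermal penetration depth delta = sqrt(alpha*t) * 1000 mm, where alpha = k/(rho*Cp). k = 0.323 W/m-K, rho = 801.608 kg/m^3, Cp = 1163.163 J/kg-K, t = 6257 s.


alpha = 0.323 / (801.608 * 1163.163) = 3.4642e-07 m^2/s
alpha * t = 0.0021675
delta = sqrt(0.0021675) * 1000 = 46.557 mm

46.557 mm


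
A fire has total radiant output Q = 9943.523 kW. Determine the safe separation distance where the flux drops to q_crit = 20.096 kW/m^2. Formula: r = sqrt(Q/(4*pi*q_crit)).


4*pi*q_crit = 252.53
Q/(4*pi*q_crit) = 39.375
r = sqrt(39.375) = 6.2750 m

6.2750 m


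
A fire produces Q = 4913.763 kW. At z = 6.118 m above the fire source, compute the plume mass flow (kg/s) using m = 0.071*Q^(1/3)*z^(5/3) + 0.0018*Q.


Q^(1/3) = 17.001
z^(5/3) = 20.465
First term = 0.071 * 17.001 * 20.465 = 24.703
Second term = 0.0018 * 4913.763 = 8.8448
m = 33.548 kg/s

33.548 kg/s


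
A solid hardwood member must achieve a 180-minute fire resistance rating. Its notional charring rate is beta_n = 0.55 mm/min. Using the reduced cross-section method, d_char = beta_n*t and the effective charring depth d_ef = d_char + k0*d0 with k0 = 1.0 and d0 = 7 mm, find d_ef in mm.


d_char = 0.55 * 180 = 99 mm
d_ef = 99 + 1.0*7 = 106 mm

106 mm


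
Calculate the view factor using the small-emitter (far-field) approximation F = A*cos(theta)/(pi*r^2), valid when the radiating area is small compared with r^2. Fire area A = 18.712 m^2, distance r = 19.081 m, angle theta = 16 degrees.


cos(16 deg) = 0.96126
pi*r^2 = 1143.8
F = 18.712 * 0.96126 / 1143.8 = 0.015726

0.015726


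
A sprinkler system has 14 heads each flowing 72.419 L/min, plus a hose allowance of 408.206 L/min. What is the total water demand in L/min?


Sprinkler demand = 14 * 72.419 = 1013.866 L/min
Total = 1013.866 + 408.206 = 1422.072 L/min

1422.072 L/min


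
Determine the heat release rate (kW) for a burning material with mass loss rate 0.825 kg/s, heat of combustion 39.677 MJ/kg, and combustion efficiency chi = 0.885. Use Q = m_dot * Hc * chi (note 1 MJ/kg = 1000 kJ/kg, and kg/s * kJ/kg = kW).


Hc = 39.677 MJ/kg = 39.677 * 1000 kJ/kg = 39677 kJ/kg
Q = 0.825 kg/s * 39677 kJ/kg * 0.885 = 28969 kW

28969 kW


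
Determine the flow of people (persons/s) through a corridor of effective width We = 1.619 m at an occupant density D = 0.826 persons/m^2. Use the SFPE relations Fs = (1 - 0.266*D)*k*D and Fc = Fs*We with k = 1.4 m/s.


1 - 0.266*D = 1 - 0.266*0.826 = 0.78028
Fs = 0.78028 * 1.4 * 0.826 = 0.90232 persons/(s*m)
Fc = 0.90232 * 1.619 = 1.4609 persons/s

1.4609 persons/s


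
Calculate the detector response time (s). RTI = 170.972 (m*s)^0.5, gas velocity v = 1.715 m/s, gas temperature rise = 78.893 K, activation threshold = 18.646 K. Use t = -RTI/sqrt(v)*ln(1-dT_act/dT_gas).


dT_act/dT_gas = 0.23635
ln(1 - 0.23635) = -0.26964
t = -170.972 / sqrt(1.715) * -0.26964 = 35.203 s

35.203 s


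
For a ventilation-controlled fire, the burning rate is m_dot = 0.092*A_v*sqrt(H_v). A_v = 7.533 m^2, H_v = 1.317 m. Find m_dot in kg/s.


sqrt(H_v) = 1.1476
m_dot = 0.092 * 7.533 * 1.1476 = 0.79533 kg/s

0.79533 kg/s


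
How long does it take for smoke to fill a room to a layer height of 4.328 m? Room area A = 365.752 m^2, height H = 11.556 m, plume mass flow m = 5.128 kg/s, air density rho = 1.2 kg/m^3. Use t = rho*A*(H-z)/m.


H - z = 7.228 m
t = 1.2 * 365.752 * 7.228 / 5.128 = 618.64 s

618.64 s


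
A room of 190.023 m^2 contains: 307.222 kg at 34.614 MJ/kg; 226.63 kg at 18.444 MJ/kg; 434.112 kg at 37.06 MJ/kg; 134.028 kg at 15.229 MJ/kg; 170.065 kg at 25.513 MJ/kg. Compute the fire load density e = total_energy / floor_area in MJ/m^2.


Total energy = 307.222*34.614 + 226.63*18.444 + 434.112*37.06 + 134.028*15.229 + 170.065*25.513
= 10634.18 + 4179.964 + 16088.19 + 2041.112 + 4338.868
= 37282.32 MJ
e = 37282.32 / 190.023 = 196.20 MJ/m^2

196.20 MJ/m^2


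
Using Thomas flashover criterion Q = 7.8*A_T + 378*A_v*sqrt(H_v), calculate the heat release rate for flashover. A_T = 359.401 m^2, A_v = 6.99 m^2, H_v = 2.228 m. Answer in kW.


7.8*A_T = 2803.3
sqrt(H_v) = 1.4926
378*A_v*sqrt(H_v) = 3943.9
Q = 2803.3 + 3943.9 = 6747.2 kW

6747.2 kW


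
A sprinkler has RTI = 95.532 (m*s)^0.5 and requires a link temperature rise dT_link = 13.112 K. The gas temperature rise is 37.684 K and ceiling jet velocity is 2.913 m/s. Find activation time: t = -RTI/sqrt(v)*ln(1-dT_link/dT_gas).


dT_link/dT_gas = 0.34795
ln(1 - 0.34795) = -0.42763
t = -95.532 / sqrt(2.913) * -0.42763 = 23.936 s

23.936 s


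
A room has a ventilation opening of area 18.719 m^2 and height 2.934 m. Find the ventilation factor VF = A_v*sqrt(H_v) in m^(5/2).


sqrt(H_v) = 1.7129
VF = 18.719 * 1.7129 = 32.064 m^(5/2)

32.064 m^(5/2)


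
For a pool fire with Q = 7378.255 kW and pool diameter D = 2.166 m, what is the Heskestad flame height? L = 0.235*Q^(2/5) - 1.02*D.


Q^(2/5) = 35.252
0.235 * Q^(2/5) = 8.2842
1.02 * D = 2.2093
L = 6.0749 m

6.0749 m


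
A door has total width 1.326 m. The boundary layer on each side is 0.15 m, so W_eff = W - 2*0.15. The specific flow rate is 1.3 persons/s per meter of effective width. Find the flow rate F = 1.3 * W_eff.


W_eff = 1.326 - 0.30 = 1.026 m
F = 1.3 * 1.026 = 1.3338 persons/s

1.3338 persons/s


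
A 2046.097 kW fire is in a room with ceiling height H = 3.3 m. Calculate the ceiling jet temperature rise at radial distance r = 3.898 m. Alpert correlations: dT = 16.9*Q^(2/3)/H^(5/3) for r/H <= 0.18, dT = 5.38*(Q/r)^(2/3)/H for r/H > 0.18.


r/H = 3.898 / 3.3 = 1.1812
r/H > 0.18, so dT = 5.38*(Q/r)^(2/3)/H
Q/r = 524.91
(Q/r)^(2/3) = 65.071
dT = 5.38 * 65.071 / 3.3 = 106.09 K

106.09 K


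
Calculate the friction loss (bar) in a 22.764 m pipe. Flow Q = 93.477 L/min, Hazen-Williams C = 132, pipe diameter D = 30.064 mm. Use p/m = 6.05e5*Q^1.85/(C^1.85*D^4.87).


Q^1.85 = 4423.9
C^1.85 = 8376.5
D^4.87 = 1.5779e+07
p/m = 0.020249 bar/m
p_total = 0.020249 * 22.764 = 0.46095 bar

0.46095 bar


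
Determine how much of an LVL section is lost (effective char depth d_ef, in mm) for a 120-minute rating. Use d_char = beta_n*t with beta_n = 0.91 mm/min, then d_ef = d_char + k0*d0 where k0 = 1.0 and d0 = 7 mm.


d_char = 0.91 * 120 = 109.2 mm
d_ef = 109.2 + 1.0*7 = 116.2 mm

116.2 mm


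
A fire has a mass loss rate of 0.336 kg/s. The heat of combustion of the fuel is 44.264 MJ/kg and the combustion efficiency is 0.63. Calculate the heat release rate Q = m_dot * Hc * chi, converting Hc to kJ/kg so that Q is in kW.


Hc = 44.264 MJ/kg = 44.264 * 1000 kJ/kg = 44264 kJ/kg
Q = 0.336 kg/s * 44264 kJ/kg * 0.63 = 9369.8 kW

9369.8 kW


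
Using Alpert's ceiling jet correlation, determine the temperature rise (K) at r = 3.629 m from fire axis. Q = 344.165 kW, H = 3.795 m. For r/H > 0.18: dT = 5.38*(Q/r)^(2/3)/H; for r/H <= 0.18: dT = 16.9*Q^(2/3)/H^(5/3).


r/H = 3.629 / 3.795 = 0.95626
r/H > 0.18, so dT = 5.38*(Q/r)^(2/3)/H
Q/r = 94.837
(Q/r)^(2/3) = 20.796
dT = 5.38 * 20.796 / 3.795 = 29.482 K

29.482 K


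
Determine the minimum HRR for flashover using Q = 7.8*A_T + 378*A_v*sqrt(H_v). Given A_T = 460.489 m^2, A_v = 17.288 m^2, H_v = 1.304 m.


7.8*A_T = 3591.8
sqrt(H_v) = 1.1419
378*A_v*sqrt(H_v) = 7462.3
Q = 3591.8 + 7462.3 = 11054 kW

11054 kW


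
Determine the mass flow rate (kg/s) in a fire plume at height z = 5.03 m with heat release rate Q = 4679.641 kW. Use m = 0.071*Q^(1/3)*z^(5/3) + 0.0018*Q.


Q^(1/3) = 16.726
z^(5/3) = 14.767
First term = 0.071 * 16.726 * 14.767 = 17.536
Second term = 0.0018 * 4679.641 = 8.4234
m = 25.960 kg/s

25.960 kg/s


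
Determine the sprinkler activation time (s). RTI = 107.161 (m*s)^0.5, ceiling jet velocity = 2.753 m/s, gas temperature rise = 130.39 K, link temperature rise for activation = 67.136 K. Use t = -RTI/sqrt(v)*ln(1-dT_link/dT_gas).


dT_link/dT_gas = 0.51489
ln(1 - 0.51489) = -0.72337
t = -107.161 / sqrt(2.753) * -0.72337 = 46.719 s

46.719 s


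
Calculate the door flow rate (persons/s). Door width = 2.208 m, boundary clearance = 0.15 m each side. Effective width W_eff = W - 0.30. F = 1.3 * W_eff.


W_eff = 2.208 - 0.30 = 1.908 m
F = 1.3 * 1.908 = 2.4804 persons/s

2.4804 persons/s


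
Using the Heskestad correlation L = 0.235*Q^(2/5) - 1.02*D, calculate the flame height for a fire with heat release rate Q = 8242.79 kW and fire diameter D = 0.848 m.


Q^(2/5) = 36.849
0.235 * Q^(2/5) = 8.6596
1.02 * D = 0.86496
L = 7.7946 m

7.7946 m


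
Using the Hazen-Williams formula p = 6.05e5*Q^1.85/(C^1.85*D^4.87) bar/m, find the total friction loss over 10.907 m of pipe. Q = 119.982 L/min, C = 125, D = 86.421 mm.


Q^1.85 = 7020.4
C^1.85 = 7573.3
D^4.87 = 2.6998e+09
p/m = 0.00020773 bar/m
p_total = 0.00020773 * 10.907 = 0.0022657 bar

0.0022657 bar


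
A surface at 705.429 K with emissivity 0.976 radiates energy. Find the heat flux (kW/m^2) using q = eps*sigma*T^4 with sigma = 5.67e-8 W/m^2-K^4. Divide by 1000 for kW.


T^4 = 2.4764e+11
q = 0.976 * 5.67e-8 * 2.4764e+11 / 1000 = 13.704 kW/m^2

13.704 kW/m^2


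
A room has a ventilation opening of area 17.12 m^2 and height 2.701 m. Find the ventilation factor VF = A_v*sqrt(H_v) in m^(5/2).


sqrt(H_v) = 1.6435
VF = 17.12 * 1.6435 = 28.136 m^(5/2)

28.136 m^(5/2)


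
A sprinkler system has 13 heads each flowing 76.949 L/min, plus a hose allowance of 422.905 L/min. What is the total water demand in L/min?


Sprinkler demand = 13 * 76.949 = 1000.337 L/min
Total = 1000.337 + 422.905 = 1423.242 L/min

1423.242 L/min


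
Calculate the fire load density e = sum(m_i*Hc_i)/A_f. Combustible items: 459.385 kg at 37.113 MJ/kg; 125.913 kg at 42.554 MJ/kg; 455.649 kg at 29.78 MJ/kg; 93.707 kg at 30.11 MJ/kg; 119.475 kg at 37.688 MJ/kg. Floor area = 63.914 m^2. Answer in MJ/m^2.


Total energy = 459.385*37.113 + 125.913*42.554 + 455.649*29.78 + 93.707*30.11 + 119.475*37.688
= 17049.16 + 5358.102 + 13569.23 + 2821.518 + 4502.774
= 43300.78 MJ
e = 43300.78 / 63.914 = 677.48 MJ/m^2

677.48 MJ/m^2


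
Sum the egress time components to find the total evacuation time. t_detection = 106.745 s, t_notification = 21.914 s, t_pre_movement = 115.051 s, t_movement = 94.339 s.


Total = 106.745 + 21.914 + 115.051 + 94.339 = 338.049 s

338.049 s


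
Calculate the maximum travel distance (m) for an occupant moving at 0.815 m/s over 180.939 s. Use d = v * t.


d = 0.815 * 180.939 = 147.47 m

147.47 m


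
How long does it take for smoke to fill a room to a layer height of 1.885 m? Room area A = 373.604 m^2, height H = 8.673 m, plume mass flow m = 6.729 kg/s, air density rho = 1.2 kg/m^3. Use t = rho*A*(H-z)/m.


H - z = 6.788 m
t = 1.2 * 373.604 * 6.788 / 6.729 = 452.26 s

452.26 s


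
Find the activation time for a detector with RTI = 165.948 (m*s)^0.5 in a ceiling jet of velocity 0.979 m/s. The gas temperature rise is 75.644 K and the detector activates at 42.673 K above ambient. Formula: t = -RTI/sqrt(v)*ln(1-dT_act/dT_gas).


dT_act/dT_gas = 0.56413
ln(1 - 0.56413) = -0.83041
t = -165.948 / sqrt(0.979) * -0.83041 = 139.27 s

139.27 s


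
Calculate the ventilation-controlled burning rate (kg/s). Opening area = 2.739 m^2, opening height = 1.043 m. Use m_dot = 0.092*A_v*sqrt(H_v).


sqrt(H_v) = 1.0213
m_dot = 0.092 * 2.739 * 1.0213 = 0.25735 kg/s

0.25735 kg/s


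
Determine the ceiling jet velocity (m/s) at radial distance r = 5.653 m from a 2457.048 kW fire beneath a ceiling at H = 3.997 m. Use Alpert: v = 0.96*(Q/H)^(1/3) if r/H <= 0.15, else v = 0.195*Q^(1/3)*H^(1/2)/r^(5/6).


r/H = 5.653 / 3.997 = 1.4143
r/H > 0.15, so v = 0.195*Q^(1/3)*H^(1/2)/r^(5/6)
Q^(1/3) = 13.494
H^(1/2) = 1.9992
r^(5/6) = 4.2354
v = 0.195 * 13.494 * 1.9992 / 4.2354 = 1.2421 m/s

1.2421 m/s


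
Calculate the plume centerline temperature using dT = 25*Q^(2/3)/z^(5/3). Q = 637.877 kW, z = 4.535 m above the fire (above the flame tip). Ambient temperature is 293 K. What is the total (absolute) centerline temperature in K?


Q^(2/3) = 74.101
z^(5/3) = 12.425
dT = 25 * 74.101 / 12.425 = 149.10 K
T = 293 + 149.10 = 442.10 K

442.10 K


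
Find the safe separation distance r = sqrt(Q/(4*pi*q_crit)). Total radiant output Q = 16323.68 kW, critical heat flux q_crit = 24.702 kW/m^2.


4*pi*q_crit = 310.41
Q/(4*pi*q_crit) = 52.587
r = sqrt(52.587) = 7.2517 m

7.2517 m


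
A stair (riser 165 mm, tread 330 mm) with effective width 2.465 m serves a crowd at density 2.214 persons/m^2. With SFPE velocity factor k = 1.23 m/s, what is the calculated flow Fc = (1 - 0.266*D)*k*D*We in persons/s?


1 - 0.266*D = 1 - 0.266*2.214 = 0.41108
Fs = 0.41108 * 1.23 * 2.214 = 1.1195 persons/(s*m)
Fc = 1.1195 * 2.465 = 2.7594 persons/s

2.7594 persons/s


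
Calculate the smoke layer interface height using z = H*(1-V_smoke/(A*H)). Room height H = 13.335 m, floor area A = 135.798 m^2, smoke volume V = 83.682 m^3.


V/(A*H) = 0.046211
1 - 0.046211 = 0.95379
z = 13.335 * 0.95379 = 12.719 m

12.719 m


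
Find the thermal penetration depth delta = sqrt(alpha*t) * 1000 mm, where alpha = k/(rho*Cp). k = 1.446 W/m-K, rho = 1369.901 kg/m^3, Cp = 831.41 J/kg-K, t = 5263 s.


alpha = 1.446 / (1369.901 * 831.41) = 1.2696e-06 m^2/s
alpha * t = 0.0066819
delta = sqrt(0.0066819) * 1000 = 81.743 mm

81.743 mm


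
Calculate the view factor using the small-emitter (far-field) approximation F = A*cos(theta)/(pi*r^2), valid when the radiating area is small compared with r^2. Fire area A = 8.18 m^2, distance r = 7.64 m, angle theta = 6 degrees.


cos(6 deg) = 0.99452
pi*r^2 = 183.37
F = 8.18 * 0.99452 / 183.37 = 0.044364

0.044364


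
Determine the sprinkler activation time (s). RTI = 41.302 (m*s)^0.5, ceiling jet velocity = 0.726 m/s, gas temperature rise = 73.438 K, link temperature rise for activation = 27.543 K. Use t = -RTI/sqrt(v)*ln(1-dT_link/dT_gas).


dT_link/dT_gas = 0.37505
ln(1 - 0.37505) = -0.47009
t = -41.302 / sqrt(0.726) * -0.47009 = 22.787 s

22.787 s


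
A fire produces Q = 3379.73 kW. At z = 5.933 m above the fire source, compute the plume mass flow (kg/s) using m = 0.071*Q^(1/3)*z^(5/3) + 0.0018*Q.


Q^(1/3) = 15.007
z^(5/3) = 19.444
First term = 0.071 * 15.007 * 19.444 = 20.718
Second term = 0.0018 * 3379.73 = 6.0835
m = 26.801 kg/s

26.801 kg/s


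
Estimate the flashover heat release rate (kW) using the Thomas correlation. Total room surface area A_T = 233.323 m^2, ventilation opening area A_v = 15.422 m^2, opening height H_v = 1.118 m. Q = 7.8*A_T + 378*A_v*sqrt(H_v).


7.8*A_T = 1819.9
sqrt(H_v) = 1.0574
378*A_v*sqrt(H_v) = 6163.9
Q = 1819.9 + 6163.9 = 7983.8 kW

7983.8 kW


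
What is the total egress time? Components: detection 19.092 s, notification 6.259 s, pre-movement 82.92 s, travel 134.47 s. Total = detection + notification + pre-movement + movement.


Total = 19.092 + 6.259 + 82.92 + 134.47 = 242.741 s

242.741 s


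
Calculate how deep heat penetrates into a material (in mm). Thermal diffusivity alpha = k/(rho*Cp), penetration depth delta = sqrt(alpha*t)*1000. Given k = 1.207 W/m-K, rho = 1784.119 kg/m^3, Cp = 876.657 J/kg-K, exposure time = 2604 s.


alpha = 1.207 / (1784.119 * 876.657) = 7.7171e-07 m^2/s
alpha * t = 0.0020095
delta = sqrt(0.0020095) * 1000 = 44.828 mm

44.828 mm


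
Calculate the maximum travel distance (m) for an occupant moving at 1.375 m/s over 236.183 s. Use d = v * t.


d = 1.375 * 236.183 = 324.75 m

324.75 m


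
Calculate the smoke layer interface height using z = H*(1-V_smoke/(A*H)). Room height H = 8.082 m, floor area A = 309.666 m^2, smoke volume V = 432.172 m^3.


V/(A*H) = 0.17268
1 - 0.17268 = 0.82732
z = 8.082 * 0.82732 = 6.6864 m

6.6864 m


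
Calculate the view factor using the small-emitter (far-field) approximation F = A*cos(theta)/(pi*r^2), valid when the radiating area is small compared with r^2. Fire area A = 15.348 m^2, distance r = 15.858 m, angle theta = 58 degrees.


cos(58 deg) = 0.52992
pi*r^2 = 790.04
F = 15.348 * 0.52992 / 790.04 = 0.010295

0.010295


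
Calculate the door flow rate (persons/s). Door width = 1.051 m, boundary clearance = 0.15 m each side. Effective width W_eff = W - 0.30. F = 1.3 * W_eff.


W_eff = 1.051 - 0.30 = 0.751 m
F = 1.3 * 0.751 = 0.97630 persons/s

0.97630 persons/s


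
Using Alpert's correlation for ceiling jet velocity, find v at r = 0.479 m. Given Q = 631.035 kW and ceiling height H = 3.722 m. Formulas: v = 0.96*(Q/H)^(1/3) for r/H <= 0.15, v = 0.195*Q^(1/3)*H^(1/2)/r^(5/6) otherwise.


r/H = 0.479 / 3.722 = 0.12869
r/H <= 0.15, so v = 0.96*(Q/H)^(1/3)
Q/H = 169.54
(Q/H)^(1/3) = 5.5347
v = 0.96 * 5.5347 = 5.3133 m/s

5.3133 m/s


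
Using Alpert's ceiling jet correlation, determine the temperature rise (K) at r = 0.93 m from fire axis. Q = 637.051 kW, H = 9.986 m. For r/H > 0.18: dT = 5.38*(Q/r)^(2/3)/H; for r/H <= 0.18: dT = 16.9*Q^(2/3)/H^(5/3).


r/H = 0.93 / 9.986 = 0.093130
r/H <= 0.18, so dT = 16.9*Q^(2/3)/H^(5/3)
Q^(2/3) = 74.037
H^(5/3) = 46.308
dT = 16.9 * 74.037 / 46.308 = 27.020 K

27.020 K


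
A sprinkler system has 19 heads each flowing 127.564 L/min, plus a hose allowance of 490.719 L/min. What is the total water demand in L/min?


Sprinkler demand = 19 * 127.564 = 2423.716 L/min
Total = 2423.716 + 490.719 = 2914.435 L/min

2914.435 L/min


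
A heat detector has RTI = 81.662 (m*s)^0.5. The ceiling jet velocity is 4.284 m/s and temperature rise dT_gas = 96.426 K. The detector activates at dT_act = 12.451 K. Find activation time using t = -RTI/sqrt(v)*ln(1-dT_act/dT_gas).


dT_act/dT_gas = 0.12912
ln(1 - 0.12912) = -0.13826
t = -81.662 / sqrt(4.284) * -0.13826 = 5.4548 s

5.4548 s


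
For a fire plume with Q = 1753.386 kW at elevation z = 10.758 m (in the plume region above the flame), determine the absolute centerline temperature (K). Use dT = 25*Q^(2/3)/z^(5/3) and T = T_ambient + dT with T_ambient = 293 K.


Q^(2/3) = 145.41
z^(5/3) = 52.427
dT = 25 * 145.41 / 52.427 = 69.338 K
T = 293 + 69.338 = 362.34 K

362.34 K


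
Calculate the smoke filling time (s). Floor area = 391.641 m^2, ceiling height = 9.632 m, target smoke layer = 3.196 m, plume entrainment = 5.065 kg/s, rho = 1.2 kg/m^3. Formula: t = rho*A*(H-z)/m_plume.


H - z = 6.436 m
t = 1.2 * 391.641 * 6.436 / 5.065 = 597.18 s

597.18 s


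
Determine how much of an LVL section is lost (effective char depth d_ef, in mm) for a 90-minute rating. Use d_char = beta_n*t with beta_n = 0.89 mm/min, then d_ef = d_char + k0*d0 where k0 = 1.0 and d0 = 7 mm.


d_char = 0.89 * 90 = 80.1 mm
d_ef = 80.1 + 1.0*7 = 87.1 mm

87.1 mm


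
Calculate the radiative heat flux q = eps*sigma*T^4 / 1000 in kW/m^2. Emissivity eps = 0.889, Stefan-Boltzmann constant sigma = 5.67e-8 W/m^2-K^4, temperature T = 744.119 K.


T^4 = 3.0660e+11
q = 0.889 * 5.67e-8 * 3.0660e+11 / 1000 = 15.454 kW/m^2

15.454 kW/m^2


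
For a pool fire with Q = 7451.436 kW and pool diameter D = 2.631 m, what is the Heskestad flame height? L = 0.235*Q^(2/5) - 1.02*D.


Q^(2/5) = 35.391
0.235 * Q^(2/5) = 8.3169
1.02 * D = 2.6836
L = 5.6333 m

5.6333 m


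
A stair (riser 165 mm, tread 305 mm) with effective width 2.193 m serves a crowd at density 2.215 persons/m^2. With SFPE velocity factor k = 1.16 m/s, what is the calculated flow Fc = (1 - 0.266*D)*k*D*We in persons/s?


1 - 0.266*D = 1 - 0.266*2.215 = 0.41081
Fs = 0.41081 * 1.16 * 2.215 = 1.0555 persons/(s*m)
Fc = 1.0555 * 2.193 = 2.3148 persons/s

2.3148 persons/s


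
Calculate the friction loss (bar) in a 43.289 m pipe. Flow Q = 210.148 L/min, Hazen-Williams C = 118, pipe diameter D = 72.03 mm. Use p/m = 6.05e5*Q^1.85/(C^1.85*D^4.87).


Q^1.85 = 19800
C^1.85 = 6807.4
D^4.87 = 1.1120e+09
p/m = 0.0015825 bar/m
p_total = 0.0015825 * 43.289 = 0.068507 bar

0.068507 bar


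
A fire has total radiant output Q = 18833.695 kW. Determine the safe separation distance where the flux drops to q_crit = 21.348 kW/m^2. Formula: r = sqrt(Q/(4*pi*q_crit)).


4*pi*q_crit = 268.27
Q/(4*pi*q_crit) = 70.205
r = sqrt(70.205) = 8.3788 m

8.3788 m


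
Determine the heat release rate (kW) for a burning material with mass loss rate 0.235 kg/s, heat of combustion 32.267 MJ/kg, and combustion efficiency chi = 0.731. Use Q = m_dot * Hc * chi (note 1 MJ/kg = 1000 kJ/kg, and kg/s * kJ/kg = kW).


Hc = 32.267 MJ/kg = 32.267 * 1000 kJ/kg = 32267 kJ/kg
Q = 0.235 kg/s * 32267 kJ/kg * 0.731 = 5543.0 kW

5543.0 kW


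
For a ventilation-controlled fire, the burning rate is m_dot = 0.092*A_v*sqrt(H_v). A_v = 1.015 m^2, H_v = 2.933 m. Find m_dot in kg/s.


sqrt(H_v) = 1.7126
m_dot = 0.092 * 1.015 * 1.7126 = 0.15992 kg/s

0.15992 kg/s


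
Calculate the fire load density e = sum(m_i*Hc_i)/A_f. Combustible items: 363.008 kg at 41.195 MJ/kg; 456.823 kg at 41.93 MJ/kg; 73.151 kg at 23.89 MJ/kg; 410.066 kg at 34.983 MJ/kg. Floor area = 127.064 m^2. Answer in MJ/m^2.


Total energy = 363.008*41.195 + 456.823*41.93 + 73.151*23.89 + 410.066*34.983
= 14954.11 + 19154.59 + 1747.577 + 14345.34
= 50201.62 MJ
e = 50201.62 / 127.064 = 395.09 MJ/m^2

395.09 MJ/m^2


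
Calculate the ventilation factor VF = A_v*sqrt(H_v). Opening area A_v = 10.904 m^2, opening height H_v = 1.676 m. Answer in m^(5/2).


sqrt(H_v) = 1.2946
VF = 10.904 * 1.2946 = 14.116 m^(5/2)

14.116 m^(5/2)


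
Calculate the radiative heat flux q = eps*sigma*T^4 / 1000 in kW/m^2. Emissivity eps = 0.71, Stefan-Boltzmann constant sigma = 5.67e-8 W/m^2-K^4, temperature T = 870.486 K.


T^4 = 5.7418e+11
q = 0.71 * 5.67e-8 * 5.7418e+11 / 1000 = 23.115 kW/m^2

23.115 kW/m^2


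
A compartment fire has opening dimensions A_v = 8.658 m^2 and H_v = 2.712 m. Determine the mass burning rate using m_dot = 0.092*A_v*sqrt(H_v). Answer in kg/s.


sqrt(H_v) = 1.6468
m_dot = 0.092 * 8.658 * 1.6468 = 1.3117 kg/s

1.3117 kg/s


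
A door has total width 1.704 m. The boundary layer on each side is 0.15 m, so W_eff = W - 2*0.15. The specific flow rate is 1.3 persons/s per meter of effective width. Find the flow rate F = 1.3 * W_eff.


W_eff = 1.704 - 0.30 = 1.404 m
F = 1.3 * 1.404 = 1.8252 persons/s

1.8252 persons/s


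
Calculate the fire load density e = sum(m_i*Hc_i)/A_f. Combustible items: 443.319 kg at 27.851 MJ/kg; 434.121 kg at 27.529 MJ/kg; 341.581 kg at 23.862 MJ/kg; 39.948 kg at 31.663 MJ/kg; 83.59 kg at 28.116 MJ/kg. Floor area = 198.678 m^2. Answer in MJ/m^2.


Total energy = 443.319*27.851 + 434.121*27.529 + 341.581*23.862 + 39.948*31.663 + 83.59*28.116
= 12346.88 + 11950.92 + 8150.806 + 1264.874 + 2350.216
= 36063.69 MJ
e = 36063.69 / 198.678 = 181.52 MJ/m^2

181.52 MJ/m^2


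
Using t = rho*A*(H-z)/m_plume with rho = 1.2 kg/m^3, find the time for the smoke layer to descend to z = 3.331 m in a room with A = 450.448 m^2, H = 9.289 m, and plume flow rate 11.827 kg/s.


H - z = 5.958 m
t = 1.2 * 450.448 * 5.958 / 11.827 = 272.30 s

272.30 s


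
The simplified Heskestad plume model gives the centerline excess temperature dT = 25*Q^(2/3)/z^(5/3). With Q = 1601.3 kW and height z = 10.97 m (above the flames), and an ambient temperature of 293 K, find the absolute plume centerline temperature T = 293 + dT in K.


Q^(2/3) = 136.87
z^(5/3) = 54.160
dT = 25 * 136.87 / 54.160 = 63.180 K
T = 293 + 63.180 = 356.18 K

356.18 K


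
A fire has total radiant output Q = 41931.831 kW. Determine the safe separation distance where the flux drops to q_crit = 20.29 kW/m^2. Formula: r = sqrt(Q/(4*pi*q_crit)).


4*pi*q_crit = 254.97
Q/(4*pi*q_crit) = 164.46
r = sqrt(164.46) = 12.824 m

12.824 m


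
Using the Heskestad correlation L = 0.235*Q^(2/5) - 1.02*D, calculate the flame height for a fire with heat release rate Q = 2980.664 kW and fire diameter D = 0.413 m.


Q^(2/5) = 24.532
0.235 * Q^(2/5) = 5.7649
1.02 * D = 0.42126
L = 5.3437 m

5.3437 m


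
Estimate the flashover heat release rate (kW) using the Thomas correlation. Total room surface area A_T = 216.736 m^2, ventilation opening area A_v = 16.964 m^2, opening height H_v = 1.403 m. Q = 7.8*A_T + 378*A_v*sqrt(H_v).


7.8*A_T = 1690.5
sqrt(H_v) = 1.1845
378*A_v*sqrt(H_v) = 7595.4
Q = 1690.5 + 7595.4 = 9285.9 kW

9285.9 kW


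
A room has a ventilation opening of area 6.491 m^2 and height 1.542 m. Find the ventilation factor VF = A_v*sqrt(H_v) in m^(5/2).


sqrt(H_v) = 1.2418
VF = 6.491 * 1.2418 = 8.0603 m^(5/2)

8.0603 m^(5/2)


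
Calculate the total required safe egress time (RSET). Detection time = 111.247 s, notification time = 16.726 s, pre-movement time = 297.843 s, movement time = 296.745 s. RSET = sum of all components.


Total = 111.247 + 16.726 + 297.843 + 296.745 = 722.561 s

722.561 s
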